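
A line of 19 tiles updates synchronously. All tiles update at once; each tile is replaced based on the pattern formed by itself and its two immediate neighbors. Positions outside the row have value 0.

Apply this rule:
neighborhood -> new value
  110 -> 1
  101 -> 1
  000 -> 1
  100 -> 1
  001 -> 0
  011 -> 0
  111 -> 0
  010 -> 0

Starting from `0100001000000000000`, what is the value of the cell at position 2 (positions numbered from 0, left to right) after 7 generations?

1

0011100111111111111
1000110000000000001
0110011111111111100
0011000000000000111
1001111111111110001
0100000000000011100
0011111111111000111
position 2 holds 1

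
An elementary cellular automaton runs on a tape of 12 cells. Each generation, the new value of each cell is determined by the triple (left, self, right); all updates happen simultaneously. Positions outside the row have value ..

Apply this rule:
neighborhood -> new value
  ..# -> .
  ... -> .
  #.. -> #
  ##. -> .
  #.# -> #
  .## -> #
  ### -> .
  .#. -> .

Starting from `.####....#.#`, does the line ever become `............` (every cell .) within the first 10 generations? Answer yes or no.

no

.#...#....#.
..#...#....#
...#...#....
....#...#...
.....#...#..
......#...#.
.......#...#
........#...
.........#..
..........#.
generation 10 is ..........#., still not uniform .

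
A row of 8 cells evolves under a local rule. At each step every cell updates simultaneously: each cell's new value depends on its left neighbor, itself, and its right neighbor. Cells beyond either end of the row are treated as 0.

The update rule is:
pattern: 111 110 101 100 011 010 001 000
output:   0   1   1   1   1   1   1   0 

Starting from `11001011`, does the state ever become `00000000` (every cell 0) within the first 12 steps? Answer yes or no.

no

11111111
10000001
11000011
11100111
10111101
11100111  (repeats step 4; period 2)
step 12: 11100111
step 12 is 11100111, still not uniform 0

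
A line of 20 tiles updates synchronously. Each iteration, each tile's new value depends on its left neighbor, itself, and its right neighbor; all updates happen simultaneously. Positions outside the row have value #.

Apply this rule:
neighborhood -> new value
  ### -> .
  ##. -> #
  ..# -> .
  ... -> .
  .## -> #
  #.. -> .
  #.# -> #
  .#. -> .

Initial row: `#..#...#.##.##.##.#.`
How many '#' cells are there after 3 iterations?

#.......##########.#
#.......#........###
#................#..
count of #: 2

2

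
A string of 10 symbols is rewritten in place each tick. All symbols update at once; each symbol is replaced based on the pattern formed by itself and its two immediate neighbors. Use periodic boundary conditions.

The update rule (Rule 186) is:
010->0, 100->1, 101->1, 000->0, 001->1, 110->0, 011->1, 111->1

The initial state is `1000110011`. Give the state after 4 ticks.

1101111010

0101101111
1011011110
0110111101
1101111010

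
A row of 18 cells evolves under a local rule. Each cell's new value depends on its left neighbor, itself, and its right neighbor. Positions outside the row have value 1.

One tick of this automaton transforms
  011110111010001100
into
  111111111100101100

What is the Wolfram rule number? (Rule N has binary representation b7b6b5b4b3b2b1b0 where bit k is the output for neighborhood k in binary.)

position 2: 111 → 1  (bit 7 = 1)
position 4: 110 → 1  (bit 6 = 1)
position 0: 101 → 1  (bit 5 = 1)
position 11: 100 → 0  (bit 4 = 0)
position 1: 011 → 1  (bit 3 = 1)
position 10: 010 → 0  (bit 2 = 0)
position 13: 001 → 0  (bit 1 = 0)
position 12: 000 → 1  (bit 0 = 1)
bits b7..b0 = 11101001 = 233

233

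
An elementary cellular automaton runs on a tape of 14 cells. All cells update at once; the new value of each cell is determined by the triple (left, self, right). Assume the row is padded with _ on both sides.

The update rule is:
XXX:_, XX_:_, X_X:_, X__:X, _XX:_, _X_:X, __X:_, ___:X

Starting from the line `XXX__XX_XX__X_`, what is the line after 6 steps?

step 1: ___X______X_XX
step 2: XX_XXXXXX_X___
step 3: __________XXXX
step 4: XXXXXXXXX_____
step 5: _________XXXXX
step 6: XXXXXXXX______

XXXXXXXX______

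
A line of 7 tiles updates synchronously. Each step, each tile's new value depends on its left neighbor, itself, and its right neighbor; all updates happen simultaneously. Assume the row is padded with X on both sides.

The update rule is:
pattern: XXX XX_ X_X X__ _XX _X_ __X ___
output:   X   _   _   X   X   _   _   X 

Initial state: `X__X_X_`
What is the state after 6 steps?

_X_____
__XXXX_
X_XXX__
__XX_X_
X_X____
___XXX_

___XXX_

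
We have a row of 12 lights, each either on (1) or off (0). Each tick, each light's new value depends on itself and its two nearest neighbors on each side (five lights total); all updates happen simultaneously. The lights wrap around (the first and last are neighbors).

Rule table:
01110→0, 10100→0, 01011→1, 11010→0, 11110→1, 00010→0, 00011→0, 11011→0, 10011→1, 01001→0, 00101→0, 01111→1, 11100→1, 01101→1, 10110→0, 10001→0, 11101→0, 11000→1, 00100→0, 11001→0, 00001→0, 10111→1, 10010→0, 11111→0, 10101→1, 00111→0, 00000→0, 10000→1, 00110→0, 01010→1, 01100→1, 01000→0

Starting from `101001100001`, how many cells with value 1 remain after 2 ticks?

100010111000
000001101100
count of 1: 4

4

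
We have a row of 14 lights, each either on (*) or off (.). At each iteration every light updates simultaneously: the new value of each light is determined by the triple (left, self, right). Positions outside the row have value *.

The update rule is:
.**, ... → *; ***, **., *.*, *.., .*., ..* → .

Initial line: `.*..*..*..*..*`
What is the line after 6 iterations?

.....*******.*

.............*
.***********.*
.*...........*
...*********.*
.*.*.........*
.....*******.*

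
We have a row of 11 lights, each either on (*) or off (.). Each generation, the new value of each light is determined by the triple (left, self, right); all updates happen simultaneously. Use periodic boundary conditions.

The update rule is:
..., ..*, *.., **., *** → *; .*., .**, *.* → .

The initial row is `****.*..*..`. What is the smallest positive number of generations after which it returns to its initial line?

generation 1: .***..**.**
generation 2: ..****.*..*
generation 3: **.***..**.
generation 4: .*..****.*.
generation 5: *.**.***..*
generation 6: *..*..****.
generation 7: .**.**.***.
generation 8: *.*..*..***
generation 9: *..**.**.**
generation 10: ***.*..*..*
generation 11: ***..**.**.
generation 12: .****.*..*.
generation 13: *.***..**.*
generation 14: *..****.*..
generation 15: .**.***..**
generation 16: ..*..****.*
generation 17: **.**.***..
generation 18: .*..*..****
generation 19: ..**.**.***
generation 20: **.*..*..**
generation 21: **..**.**.*
generation 22: ****.*..*..

22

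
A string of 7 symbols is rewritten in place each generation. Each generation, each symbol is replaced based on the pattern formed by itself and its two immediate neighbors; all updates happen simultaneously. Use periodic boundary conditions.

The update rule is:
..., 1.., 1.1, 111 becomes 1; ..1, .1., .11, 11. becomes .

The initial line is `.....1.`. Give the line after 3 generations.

generation 1: 1111..1
generation 2: 111.1..
generation 3: .1.1.1.

.1.1.1.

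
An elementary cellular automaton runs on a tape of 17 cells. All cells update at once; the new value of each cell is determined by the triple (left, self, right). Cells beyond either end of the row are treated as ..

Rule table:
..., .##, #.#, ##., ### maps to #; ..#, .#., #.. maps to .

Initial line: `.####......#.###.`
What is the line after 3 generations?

.####.####..####.
.#########..####.
.#########..####.

.#########..####.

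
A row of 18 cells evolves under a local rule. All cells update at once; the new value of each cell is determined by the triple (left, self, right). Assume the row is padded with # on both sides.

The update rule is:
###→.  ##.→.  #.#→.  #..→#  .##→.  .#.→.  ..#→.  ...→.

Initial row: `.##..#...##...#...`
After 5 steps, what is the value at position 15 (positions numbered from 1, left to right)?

...#..#....#...#..
#...#..#....#...#.
.#...#..#....#....
..#...#..#....#...
#..#...#..#....#..
position 15 holds .

.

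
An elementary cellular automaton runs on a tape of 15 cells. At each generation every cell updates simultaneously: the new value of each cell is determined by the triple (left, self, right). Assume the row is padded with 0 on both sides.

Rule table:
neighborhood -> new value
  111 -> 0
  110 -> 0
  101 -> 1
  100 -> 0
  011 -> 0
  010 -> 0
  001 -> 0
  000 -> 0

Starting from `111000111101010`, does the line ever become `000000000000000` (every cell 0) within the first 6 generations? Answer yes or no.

000000000010100
000000000001000
000000000000000
all cells are 0 at generation 3

yes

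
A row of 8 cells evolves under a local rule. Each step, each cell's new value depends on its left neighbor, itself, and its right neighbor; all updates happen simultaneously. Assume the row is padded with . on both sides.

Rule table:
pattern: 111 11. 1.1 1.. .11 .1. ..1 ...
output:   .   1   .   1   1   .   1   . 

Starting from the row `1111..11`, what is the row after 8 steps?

step 1: 1..11111
step 2: .111...1
step 3: 11.11.1.
step 4: 11.11..1
step 5: 11.1111.
step 6: 11.1..11
step 7: 11..1111
step 8: 11111..1

11111..1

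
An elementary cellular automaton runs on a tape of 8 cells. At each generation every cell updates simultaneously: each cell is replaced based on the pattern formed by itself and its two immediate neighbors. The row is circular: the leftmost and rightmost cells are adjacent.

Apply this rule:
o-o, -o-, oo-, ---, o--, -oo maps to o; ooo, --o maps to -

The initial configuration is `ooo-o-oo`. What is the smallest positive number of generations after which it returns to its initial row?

12

generation 1: --ooooo-
generation 2: o-o---oo
generation 3: ooooo-o-
generation 4: o---oooo
generation 5: ooo-o---
generation 6: o-ooooo-
generation 7: ooo---oo
generation 8: --ooo-o-
generation 9: o-o-oooo
generation 10: ooooo---
generation 11: o---ooo-
generation 12: ooo-o-oo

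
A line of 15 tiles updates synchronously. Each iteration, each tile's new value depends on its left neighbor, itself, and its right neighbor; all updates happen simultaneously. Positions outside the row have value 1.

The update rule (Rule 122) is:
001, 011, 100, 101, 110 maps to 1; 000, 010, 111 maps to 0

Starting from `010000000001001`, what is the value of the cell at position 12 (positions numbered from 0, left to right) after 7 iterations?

101000000010111
110100000101100
011010001011111
111101010110000
000110101111001
101111011001111
111001111111000
position 12 holds 0

0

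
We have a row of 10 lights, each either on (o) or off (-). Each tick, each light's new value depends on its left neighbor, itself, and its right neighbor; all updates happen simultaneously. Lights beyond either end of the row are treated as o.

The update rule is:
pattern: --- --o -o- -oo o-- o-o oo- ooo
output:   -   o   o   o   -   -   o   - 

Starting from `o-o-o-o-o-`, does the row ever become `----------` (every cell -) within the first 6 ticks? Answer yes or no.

no

tick 1: o-o-o-o-o-  (fixed point — unchanged through tick 6)
tick 6 is o-o-o-o-o-, still not uniform -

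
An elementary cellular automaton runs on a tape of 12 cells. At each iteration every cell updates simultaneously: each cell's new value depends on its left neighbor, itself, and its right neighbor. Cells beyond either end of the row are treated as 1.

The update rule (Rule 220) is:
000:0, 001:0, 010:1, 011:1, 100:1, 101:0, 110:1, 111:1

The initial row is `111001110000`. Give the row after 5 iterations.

iteration 1: 111101111000
iteration 2: 111101111100
iteration 3: 111101111110
iteration 4: 111101111110  (fixed point — unchanged through iteration 5)

111101111110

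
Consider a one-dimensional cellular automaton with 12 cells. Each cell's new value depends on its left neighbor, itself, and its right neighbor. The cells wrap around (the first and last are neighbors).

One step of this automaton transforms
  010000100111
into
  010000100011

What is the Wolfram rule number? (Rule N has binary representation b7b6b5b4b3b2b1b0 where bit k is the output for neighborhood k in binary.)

196

position 10: 111 → 1  (bit 7 = 1)
position 11: 110 → 1  (bit 6 = 1)
position 0: 101 → 0  (bit 5 = 0)
position 2: 100 → 0  (bit 4 = 0)
position 9: 011 → 0  (bit 3 = 0)
position 1: 010 → 1  (bit 2 = 1)
position 5: 001 → 0  (bit 1 = 0)
position 3: 000 → 0  (bit 0 = 0)
bits b7..b0 = 11000100 = 196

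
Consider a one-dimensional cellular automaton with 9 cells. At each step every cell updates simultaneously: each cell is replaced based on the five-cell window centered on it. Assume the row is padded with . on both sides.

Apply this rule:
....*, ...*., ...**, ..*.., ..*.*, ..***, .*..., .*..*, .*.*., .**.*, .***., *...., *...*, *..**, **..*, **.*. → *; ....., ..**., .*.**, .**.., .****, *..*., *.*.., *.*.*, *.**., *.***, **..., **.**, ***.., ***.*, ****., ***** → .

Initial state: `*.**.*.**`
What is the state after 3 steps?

**..*****

*..**....
***...*..
**..*****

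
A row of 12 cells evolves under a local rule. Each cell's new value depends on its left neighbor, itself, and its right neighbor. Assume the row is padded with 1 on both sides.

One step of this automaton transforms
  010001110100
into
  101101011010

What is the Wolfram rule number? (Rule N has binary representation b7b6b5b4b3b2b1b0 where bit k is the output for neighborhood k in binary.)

121

position 6: 111 → 0  (bit 7 = 0)
position 7: 110 → 1  (bit 6 = 1)
position 0: 101 → 1  (bit 5 = 1)
position 2: 100 → 1  (bit 4 = 1)
position 5: 011 → 1  (bit 3 = 1)
position 1: 010 → 0  (bit 2 = 0)
position 4: 001 → 0  (bit 1 = 0)
position 3: 000 → 1  (bit 0 = 1)
bits b7..b0 = 01111001 = 121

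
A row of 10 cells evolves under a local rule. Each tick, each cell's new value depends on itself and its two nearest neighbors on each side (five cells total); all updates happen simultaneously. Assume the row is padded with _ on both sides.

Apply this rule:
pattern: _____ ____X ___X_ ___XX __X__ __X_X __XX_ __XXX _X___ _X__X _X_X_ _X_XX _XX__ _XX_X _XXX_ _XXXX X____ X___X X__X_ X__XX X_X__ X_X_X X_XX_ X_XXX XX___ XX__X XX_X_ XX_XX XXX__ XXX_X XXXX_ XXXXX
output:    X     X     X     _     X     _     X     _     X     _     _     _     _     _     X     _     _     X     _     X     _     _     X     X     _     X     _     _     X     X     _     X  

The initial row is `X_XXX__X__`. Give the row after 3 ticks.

XX_XX___X_

__XXXX_XX_
X____X_X__
XX_XX___X_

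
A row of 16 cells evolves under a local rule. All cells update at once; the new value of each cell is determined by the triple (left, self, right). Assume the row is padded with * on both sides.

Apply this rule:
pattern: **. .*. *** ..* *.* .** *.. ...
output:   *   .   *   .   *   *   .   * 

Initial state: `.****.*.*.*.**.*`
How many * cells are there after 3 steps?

step 1: ******.*.*.*****
step 2: *******.*.******
step 3: ********.*******
count of *: 15

15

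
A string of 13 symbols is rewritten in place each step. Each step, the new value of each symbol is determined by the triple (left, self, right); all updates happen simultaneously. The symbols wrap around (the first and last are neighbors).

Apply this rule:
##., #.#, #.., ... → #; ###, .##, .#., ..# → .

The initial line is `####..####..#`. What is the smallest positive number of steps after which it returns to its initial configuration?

26

...##....##..
##..####..###
.##....##....
..####..#####
#....##.....#
####..#####..
...##.....##.
##..#####..##
.##.....##...
..#####..####
#.....##....#
#####..####..
....##....##.
###..####..##
..##....##...
#..####..####
##....##.....
.####..#####.
....##.....##
###..#####..#
..##.....##..
#..#####..###
##.....##....
.#####..####.
.....##....##
####..####..#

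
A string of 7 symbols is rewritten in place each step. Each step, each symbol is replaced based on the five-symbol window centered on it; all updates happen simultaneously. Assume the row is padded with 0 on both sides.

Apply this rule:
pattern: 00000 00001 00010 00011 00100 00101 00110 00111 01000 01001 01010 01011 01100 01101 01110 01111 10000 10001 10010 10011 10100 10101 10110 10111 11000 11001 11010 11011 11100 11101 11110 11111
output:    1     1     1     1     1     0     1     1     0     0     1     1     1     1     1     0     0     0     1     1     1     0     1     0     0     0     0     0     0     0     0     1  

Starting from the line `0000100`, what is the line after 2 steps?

1010000

1111100
1010000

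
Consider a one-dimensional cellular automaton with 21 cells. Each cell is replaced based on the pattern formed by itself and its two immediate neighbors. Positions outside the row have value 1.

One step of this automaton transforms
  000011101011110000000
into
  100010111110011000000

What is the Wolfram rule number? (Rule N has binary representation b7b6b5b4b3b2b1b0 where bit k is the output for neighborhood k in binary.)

position 5: 111 → 0  (bit 7 = 0)
position 6: 110 → 1  (bit 6 = 1)
position 7: 101 → 1  (bit 5 = 1)
position 0: 100 → 1  (bit 4 = 1)
position 4: 011 → 1  (bit 3 = 1)
position 8: 010 → 1  (bit 2 = 1)
position 3: 001 → 0  (bit 1 = 0)
position 1: 000 → 0  (bit 0 = 0)
bits b7..b0 = 01111100 = 124

124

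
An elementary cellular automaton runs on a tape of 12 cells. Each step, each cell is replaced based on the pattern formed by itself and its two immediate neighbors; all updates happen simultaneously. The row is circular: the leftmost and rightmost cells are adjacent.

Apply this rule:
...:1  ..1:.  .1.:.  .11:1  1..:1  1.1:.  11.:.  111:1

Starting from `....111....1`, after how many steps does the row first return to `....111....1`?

step 1: 111.11.111..
step 2: 11..1..11.1.
step 3: 1.1..1.1....
step 4: ...1....111.
step 5: 11..111.11.1
step 6: 1.1.11..1..1
step 7: ....1.1..1.1
step 8: 111....1....
step 9: 11.111..111.
step 10: 1..11.1.11..
step 11: .1.1....1.1.
step 12: ....111....1

12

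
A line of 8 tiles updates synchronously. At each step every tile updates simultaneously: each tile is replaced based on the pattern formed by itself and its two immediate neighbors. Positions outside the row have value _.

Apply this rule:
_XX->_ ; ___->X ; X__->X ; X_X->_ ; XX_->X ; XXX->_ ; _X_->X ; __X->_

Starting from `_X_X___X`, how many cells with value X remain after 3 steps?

5

_X_XXX_X
_X___X_X
_XXX_X_X
count of X: 5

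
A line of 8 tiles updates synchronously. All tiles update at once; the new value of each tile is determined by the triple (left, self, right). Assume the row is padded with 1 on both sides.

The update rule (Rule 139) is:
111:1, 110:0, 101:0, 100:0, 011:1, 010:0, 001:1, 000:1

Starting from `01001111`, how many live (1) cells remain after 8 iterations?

iteration 1: 00011111
iteration 2: 01111111
iteration 3: 01111111  (fixed point — unchanged through iteration 8)
count of 1: 7

7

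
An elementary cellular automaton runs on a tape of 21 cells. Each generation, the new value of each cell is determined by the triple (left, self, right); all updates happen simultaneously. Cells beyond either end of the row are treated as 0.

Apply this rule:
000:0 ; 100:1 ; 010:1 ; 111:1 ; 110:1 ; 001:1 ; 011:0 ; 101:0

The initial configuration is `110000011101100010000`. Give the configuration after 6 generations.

101111110111110011001

011000101100110111000
101101100111010011100
100100111011011101110
111111011001001100111
011111001111110111011
101111110111110011001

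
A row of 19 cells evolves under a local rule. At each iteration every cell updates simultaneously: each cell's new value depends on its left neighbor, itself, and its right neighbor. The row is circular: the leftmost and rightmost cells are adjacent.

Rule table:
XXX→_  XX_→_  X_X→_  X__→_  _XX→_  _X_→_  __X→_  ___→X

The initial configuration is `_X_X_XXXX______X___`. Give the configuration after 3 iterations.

__________XXXX___XX

__________XXXX___XX
_XXXXXXXX______X___
__________XXXX___XX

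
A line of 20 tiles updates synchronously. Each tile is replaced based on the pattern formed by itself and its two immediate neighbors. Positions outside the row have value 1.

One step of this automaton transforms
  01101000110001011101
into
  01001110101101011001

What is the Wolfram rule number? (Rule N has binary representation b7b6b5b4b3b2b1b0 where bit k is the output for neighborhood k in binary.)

position 16: 111 → 1  (bit 7 = 1)
position 2: 110 → 0  (bit 6 = 0)
position 0: 101 → 0  (bit 5 = 0)
position 5: 100 → 1  (bit 4 = 1)
position 1: 011 → 1  (bit 3 = 1)
position 4: 010 → 1  (bit 2 = 1)
position 7: 001 → 0  (bit 1 = 0)
position 6: 000 → 1  (bit 0 = 1)
bits b7..b0 = 10011101 = 157

157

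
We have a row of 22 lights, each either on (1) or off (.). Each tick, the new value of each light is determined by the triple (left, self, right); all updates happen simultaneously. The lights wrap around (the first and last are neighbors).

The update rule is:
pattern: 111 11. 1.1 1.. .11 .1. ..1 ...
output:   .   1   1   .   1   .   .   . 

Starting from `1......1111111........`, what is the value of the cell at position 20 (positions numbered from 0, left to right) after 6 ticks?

.......1.....1........
......................
......................  (fixed point — unchanged through tick 6)
position 20 holds .

.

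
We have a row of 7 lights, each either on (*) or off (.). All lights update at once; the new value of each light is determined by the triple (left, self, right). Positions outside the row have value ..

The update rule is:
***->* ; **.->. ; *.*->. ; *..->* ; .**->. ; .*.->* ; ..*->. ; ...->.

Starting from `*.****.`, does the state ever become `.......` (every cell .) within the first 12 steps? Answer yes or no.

*..**.*
**....*
..*...*
..**..*
....*.*
....*.*  (fixed point — unchanged through step 12)
step 12 is ....*.*, still not uniform .

no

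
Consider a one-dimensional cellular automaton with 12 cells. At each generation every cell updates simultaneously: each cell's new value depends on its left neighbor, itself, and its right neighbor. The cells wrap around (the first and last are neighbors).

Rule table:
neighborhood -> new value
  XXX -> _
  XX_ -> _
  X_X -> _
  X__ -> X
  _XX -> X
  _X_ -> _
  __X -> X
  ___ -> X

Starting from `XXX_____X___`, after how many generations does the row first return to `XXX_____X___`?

24

X__XXXXX_XXX
_XXX_____X__
XX__XXXXX_XX
__XXX_____X_
XXX__XXXXX_X
___XXX_____X
XXXX__XXXXX_
X___XXX_____
_XXXX__XXXXX
_X___XXX____
X_XXXX__XXXX
__X___XXX___
XX_XXXX__XXX
___X___XXX__
XXX_XXXX__XX
____X___XXX_
XXXX_XXXX__X
_____X___XXX
XXXXX_XXXX__
X_____X___XX
_XXXXX_XXXX_
XX_____X___X
__XXXXX_XXXX
XXX_____X___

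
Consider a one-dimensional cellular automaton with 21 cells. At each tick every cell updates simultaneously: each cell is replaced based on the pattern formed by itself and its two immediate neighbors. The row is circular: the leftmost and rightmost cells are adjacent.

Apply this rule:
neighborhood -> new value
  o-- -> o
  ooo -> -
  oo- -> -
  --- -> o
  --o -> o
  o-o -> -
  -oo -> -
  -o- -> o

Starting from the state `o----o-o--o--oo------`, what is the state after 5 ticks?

oooooo-oooooo--oooooo
-------------oo------
ooooooooooooo--oooooo
-------------oo------  (repeats tick 2; period 2)
tick 5: ooooooooooooo--oooooo

ooooooooooooo--oooooo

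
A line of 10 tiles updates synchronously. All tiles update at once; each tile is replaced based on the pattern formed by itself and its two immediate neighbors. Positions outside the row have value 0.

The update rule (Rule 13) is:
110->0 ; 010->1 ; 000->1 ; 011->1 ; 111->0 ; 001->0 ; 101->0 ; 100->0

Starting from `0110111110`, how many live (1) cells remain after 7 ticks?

4

tick 1: 0100100000
tick 2: 0100101111
tick 3: 0100101000
tick 4: 0100101011
tick 5: 0100101010
tick 6: 0100101010  (fixed point — unchanged through tick 7)
count of 1: 4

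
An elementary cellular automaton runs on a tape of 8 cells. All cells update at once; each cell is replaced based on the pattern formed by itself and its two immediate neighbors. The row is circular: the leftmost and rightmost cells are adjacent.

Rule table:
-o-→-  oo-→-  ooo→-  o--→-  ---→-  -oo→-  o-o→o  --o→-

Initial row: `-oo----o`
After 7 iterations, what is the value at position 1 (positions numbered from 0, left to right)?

o-------
--------
--------  (fixed point — unchanged through iteration 7)
position 1 holds -

-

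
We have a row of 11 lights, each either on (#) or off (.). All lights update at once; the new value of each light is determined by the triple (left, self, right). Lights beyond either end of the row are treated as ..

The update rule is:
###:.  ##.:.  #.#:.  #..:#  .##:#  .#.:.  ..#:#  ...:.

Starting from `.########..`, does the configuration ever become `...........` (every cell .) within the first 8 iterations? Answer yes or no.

iteration 1: ##.......#.
iteration 2: #.#.....#.#
iteration 3: ...#...#...
iteration 4: ..#.#.#.#..
iteration 5: .#.......#.
iteration 6: #.#.....#.#  (repeats iteration 2; period 4)
iteration 8: ..#.#.#.#..
iteration 8 is ..#.#.#.#.., still not uniform .

no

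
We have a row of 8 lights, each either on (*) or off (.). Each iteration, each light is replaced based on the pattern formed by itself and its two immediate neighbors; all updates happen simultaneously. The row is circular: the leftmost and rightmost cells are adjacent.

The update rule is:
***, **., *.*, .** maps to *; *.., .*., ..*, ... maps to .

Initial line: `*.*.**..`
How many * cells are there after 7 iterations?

4

iteration 1: .*.***..
iteration 2: ..****..
iteration 3: ..****..  (fixed point — unchanged through iteration 7)
count of *: 4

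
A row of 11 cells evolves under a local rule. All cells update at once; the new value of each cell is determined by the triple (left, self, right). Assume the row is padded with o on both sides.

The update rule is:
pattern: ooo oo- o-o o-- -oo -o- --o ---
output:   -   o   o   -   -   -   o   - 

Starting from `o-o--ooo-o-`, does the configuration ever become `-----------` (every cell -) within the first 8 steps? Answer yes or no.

oo--o--oo-o
-o-o--o-oo-
o-o--o-o-oo
oo--o-o-o--
-o-o-o-o--o
o-o-o-o--o-
oo-o-o--o-o
-oo-o--o-o-
step 8 is -oo-o--o-o-, still not uniform -

no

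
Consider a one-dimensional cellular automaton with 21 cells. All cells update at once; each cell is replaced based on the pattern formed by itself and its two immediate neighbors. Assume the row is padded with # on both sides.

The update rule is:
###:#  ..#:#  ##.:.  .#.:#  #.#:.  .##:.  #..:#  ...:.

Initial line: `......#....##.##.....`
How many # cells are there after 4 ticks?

tick 1: #....###..#.....#...#
tick 2: .#..#.#.####...###.#.
tick 3: .####.#..##.#.#.#..#.
tick 4: ..##..###...#.#.####.
count of #: 11

11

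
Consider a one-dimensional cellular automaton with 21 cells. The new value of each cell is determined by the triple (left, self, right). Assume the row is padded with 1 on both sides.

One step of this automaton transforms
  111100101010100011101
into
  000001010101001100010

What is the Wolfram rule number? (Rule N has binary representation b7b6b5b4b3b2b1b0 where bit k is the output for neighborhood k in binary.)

position 0: 111 → 0  (bit 7 = 0)
position 3: 110 → 0  (bit 6 = 0)
position 7: 101 → 1  (bit 5 = 1)
position 4: 100 → 0  (bit 4 = 0)
position 16: 011 → 0  (bit 3 = 0)
position 6: 010 → 0  (bit 2 = 0)
position 5: 001 → 1  (bit 1 = 1)
position 14: 000 → 1  (bit 0 = 1)
bits b7..b0 = 00100011 = 35

35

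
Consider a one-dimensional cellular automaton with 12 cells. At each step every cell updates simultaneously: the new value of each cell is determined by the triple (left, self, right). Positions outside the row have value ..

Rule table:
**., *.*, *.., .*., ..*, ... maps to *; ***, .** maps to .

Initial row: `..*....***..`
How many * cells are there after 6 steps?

*******..***
......***..*
******..****
.....***...*
*****..*****
....***....*
count of *: 4

4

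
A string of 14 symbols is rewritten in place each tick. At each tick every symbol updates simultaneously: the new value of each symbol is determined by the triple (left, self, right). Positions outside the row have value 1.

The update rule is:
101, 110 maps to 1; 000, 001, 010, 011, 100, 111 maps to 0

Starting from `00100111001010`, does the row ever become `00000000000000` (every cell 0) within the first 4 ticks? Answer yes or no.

yes

00000001000101
00000000000010
00000000000001
00000000000000
all cells are 0 at tick 4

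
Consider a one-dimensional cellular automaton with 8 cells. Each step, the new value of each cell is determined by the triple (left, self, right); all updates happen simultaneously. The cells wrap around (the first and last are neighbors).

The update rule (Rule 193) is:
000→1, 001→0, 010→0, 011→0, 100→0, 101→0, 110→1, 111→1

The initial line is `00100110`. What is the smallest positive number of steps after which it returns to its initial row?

16

10000010
00111000
10011011
10001001
10100000
00001110
11100110
01100010
00101000
10000011
10111001
10011000
00001010
11100000
01101110
00100110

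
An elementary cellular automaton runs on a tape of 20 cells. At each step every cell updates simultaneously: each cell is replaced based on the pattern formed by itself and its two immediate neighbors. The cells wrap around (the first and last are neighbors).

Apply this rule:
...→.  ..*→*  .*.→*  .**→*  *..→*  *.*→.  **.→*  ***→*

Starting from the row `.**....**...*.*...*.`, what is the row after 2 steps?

****..****.**.**.***
**********.**.**.***

**********.**.**.***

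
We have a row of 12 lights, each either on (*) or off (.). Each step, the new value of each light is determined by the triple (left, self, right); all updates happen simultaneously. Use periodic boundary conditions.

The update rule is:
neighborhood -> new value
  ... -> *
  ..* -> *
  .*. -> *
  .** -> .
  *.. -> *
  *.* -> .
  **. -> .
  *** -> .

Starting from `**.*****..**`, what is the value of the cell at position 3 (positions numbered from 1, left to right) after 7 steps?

........**..
********..**
........**..  (repeats step 1; period 2)
step 7: ........**..
position 3 holds .

.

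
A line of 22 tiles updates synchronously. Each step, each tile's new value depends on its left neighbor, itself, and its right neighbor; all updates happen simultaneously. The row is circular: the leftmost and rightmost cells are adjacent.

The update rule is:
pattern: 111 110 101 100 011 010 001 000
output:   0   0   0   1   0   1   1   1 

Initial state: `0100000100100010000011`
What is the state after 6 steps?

0111111111111111111100
1000000000000000000011
0111111111111111111100  (repeats step 1; period 2)
step 6: 1000000000000000000011

1000000000000000000011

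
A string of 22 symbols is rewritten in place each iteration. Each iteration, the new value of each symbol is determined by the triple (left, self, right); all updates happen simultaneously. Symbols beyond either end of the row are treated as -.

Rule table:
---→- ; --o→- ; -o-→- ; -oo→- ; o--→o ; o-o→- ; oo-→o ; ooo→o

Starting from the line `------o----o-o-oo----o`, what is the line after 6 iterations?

------------o--------o

-------o--------oo----
--------o--------oo---
---------o--------oo--
----------o--------oo-
-----------o--------oo
------------o--------o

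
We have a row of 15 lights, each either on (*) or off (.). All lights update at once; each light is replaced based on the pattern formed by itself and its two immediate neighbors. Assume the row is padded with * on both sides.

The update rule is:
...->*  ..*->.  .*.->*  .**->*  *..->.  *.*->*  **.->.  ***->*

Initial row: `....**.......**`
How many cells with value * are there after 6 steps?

.**.*..*****.**
**.**..****.***
*.**...***.****
.**..*.**.*****
**...***.******
*..*.**.*******
count of *: 11

11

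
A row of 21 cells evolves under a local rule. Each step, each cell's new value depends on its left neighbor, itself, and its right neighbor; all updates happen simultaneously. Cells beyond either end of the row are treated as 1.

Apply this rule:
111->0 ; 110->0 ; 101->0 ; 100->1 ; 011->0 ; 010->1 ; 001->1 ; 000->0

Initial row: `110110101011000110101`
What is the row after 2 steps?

000000101000101000100
100001101101101101111

100001101101101101111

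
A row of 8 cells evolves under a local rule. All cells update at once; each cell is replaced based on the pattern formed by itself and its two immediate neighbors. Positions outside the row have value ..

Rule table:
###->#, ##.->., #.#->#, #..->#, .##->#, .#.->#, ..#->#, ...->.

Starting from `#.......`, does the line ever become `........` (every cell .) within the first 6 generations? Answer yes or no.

no

generation 1: ##......
generation 2: #.#.....
generation 3: ####....
generation 4: ###.#...
generation 5: ##.###..
generation 6: #.###.#.
generation 6 is #.###.#., still not uniform .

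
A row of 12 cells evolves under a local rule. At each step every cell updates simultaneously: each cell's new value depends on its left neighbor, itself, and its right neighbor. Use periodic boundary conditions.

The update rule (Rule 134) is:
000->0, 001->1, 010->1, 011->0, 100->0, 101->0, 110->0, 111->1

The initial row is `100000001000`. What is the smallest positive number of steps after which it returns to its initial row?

100000011001
000000100010
000001100110
000010001000
000110011000
001000100000
011001100000
100010000000
100110000001
001000000010
011000000110
100000001000

12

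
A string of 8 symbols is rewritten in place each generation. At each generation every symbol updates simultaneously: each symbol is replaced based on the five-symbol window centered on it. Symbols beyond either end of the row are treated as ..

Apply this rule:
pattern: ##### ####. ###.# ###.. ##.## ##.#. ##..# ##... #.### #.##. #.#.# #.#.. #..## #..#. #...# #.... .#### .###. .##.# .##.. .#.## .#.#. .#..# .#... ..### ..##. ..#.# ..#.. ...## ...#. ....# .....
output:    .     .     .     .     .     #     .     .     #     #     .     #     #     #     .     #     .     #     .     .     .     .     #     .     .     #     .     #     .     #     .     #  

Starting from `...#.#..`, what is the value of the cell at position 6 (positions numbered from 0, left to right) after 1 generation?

generation 1: #.#..#.#
position 6 holds .

.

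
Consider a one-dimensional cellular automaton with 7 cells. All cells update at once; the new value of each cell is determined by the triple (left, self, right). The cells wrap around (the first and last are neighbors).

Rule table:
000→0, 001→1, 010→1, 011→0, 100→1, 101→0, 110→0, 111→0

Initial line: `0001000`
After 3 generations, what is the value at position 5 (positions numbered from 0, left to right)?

0011100
0100010
1110111
position 5 holds 1

1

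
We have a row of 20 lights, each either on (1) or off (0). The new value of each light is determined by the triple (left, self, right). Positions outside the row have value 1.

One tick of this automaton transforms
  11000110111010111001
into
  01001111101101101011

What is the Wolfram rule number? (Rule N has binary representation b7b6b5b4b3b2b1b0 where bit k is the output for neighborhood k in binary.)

106

position 0: 111 → 0  (bit 7 = 0)
position 1: 110 → 1  (bit 6 = 1)
position 7: 101 → 1  (bit 5 = 1)
position 2: 100 → 0  (bit 4 = 0)
position 5: 011 → 1  (bit 3 = 1)
position 12: 010 → 0  (bit 2 = 0)
position 4: 001 → 1  (bit 1 = 1)
position 3: 000 → 0  (bit 0 = 0)
bits b7..b0 = 01101010 = 106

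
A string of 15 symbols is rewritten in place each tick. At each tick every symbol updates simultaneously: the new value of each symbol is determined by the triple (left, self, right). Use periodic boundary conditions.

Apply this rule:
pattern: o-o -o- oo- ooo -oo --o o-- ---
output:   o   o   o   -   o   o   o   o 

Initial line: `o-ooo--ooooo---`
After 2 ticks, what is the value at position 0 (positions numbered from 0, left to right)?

-

ooo-oooo---oooo
--ooo--ooooo---
position 0 holds -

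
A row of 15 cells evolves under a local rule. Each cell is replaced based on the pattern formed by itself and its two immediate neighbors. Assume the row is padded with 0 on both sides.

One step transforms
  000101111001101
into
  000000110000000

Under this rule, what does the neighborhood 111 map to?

1

At position 6 the neighborhood is 111; the next row has 1 there.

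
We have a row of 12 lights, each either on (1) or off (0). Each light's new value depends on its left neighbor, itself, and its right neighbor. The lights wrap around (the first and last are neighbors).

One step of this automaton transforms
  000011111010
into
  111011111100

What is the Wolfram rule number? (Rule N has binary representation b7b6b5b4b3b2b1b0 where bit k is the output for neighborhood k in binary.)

233

position 5: 111 → 1  (bit 7 = 1)
position 8: 110 → 1  (bit 6 = 1)
position 9: 101 → 1  (bit 5 = 1)
position 11: 100 → 0  (bit 4 = 0)
position 4: 011 → 1  (bit 3 = 1)
position 10: 010 → 0  (bit 2 = 0)
position 3: 001 → 0  (bit 1 = 0)
position 0: 000 → 1  (bit 0 = 1)
bits b7..b0 = 11101001 = 233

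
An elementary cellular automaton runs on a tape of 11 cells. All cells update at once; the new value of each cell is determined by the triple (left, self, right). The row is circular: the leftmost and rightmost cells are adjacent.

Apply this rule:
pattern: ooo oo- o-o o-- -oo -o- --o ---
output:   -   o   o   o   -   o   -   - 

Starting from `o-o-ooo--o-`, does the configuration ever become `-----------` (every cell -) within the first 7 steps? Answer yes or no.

step 1: oooo--oo-oo
step 2: ---oo--oo--
step 3: ----oo--oo-
step 4: -----oo--oo
step 5: o-----oo--o
step 6: oo-----oo--
step 7: -oo-----oo-
step 7 is -oo-----oo-, still not uniform -

no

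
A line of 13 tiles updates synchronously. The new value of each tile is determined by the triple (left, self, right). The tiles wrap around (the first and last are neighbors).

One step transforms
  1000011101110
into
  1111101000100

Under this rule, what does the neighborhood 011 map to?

At position 5 the neighborhood is 011; the next row has 0 there.

0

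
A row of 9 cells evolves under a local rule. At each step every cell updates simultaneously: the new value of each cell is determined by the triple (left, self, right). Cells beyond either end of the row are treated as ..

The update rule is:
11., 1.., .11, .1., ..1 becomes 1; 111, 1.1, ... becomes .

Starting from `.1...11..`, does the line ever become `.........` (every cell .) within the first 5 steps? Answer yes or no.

no

111.1111.
1.1.1..11
1.1.11111
1.1.1...1
1.1.11.11
step 5 is 1.1.11.11, still not uniform .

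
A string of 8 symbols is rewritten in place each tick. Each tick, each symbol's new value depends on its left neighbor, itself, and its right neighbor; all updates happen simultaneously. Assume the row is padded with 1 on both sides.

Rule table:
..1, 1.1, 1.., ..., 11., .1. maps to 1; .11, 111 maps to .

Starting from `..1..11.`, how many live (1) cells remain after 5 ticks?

7

11111.11
....11..
1111.111
...11...
111.1111
count of 1: 7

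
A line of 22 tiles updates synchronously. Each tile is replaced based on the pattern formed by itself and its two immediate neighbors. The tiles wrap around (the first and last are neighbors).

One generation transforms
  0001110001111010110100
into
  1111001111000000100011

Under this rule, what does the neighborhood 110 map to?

0

At position 5 the neighborhood is 110; the next row has 0 there.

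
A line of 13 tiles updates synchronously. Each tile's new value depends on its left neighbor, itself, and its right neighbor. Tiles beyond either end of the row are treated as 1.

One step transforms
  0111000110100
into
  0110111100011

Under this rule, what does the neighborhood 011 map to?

At position 1 the neighborhood is 011; the next row has 1 there.

1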